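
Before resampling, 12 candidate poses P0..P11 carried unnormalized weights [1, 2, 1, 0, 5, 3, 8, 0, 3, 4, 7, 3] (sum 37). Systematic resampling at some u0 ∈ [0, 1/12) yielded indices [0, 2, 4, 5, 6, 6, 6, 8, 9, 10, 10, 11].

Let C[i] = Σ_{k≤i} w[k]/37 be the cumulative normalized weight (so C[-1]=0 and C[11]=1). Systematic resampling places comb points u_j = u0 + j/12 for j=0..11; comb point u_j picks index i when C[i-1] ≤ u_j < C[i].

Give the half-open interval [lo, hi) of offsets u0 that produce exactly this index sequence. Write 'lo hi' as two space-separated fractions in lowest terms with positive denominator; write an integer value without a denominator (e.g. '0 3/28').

1/444 11/444

C = [1/37, 3/37, 4/37, 4/37, 9/37, 12/37, 20/37, 20/37, 23/37, 27/37, 34/37, 1]
j=0 picked index 0: u0 ∈ [0, 1/37)
j=1 picked index 2: u0 ∈ [-1/444, 11/444)
j=2 picked index 4: u0 ∈ [-13/222, 17/222)
j=3 picked index 5: u0 ∈ [-1/148, 11/148)
j=4 picked index 6: u0 ∈ [-1/111, 23/111)
j=5 picked index 6: u0 ∈ [-41/444, 55/444)
j=6 picked index 6: u0 ∈ [-13/74, 3/74)
j=7 picked index 8: u0 ∈ [-19/444, 17/444)
j=8 picked index 9: u0 ∈ [-5/111, 7/111)
j=9 picked index 10: u0 ∈ [-3/148, 25/148)
j=10 picked index 10: u0 ∈ [-23/222, 19/222)
j=11 picked index 11: u0 ∈ [1/444, 1/12)
intersection: [1/444, 11/444)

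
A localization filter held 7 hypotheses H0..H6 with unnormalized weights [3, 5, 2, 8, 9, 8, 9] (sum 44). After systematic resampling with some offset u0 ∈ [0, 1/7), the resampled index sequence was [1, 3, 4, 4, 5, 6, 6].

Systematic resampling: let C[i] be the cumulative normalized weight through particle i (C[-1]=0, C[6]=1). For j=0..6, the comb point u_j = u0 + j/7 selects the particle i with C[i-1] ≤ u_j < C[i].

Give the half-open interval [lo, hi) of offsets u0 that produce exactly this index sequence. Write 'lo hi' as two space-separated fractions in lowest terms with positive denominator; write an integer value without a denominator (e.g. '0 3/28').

19/154 1/7

C = [3/44, 2/11, 5/22, 9/22, 27/44, 35/44, 1]
j=0 picked index 1: u0 ∈ [3/44, 2/11)
j=1 picked index 3: u0 ∈ [13/154, 41/154)
j=2 picked index 4: u0 ∈ [19/154, 101/308)
j=3 picked index 4: u0 ∈ [-3/154, 57/308)
j=4 picked index 5: u0 ∈ [13/308, 69/308)
j=5 picked index 6: u0 ∈ [25/308, 2/7)
j=6 picked index 6: u0 ∈ [-19/308, 1/7)
intersection: [19/154, 1/7)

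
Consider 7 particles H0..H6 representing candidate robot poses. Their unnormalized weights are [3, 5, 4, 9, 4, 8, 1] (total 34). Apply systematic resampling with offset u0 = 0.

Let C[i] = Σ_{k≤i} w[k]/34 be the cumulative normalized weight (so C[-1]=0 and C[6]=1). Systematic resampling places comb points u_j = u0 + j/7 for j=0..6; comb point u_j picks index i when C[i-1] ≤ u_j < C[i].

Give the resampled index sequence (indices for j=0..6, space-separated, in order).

C = [3/34, 4/17, 6/17, 21/34, 25/34, 33/34, 1]
j=0: u_0=0 ∈ [0, 3/34) → index 0
j=1: u_1=1/7 ∈ [3/34, 4/17) → index 1
j=2: u_2=2/7 ∈ [4/17, 6/17) → index 2
j=3: u_3=3/7 ∈ [6/17, 21/34) → index 3
j=4: u_4=4/7 ∈ [6/17, 21/34) → index 3
j=5: u_5=5/7 ∈ [21/34, 25/34) → index 4
j=6: u_6=6/7 ∈ [25/34, 33/34) → index 5

0 1 2 3 3 4 5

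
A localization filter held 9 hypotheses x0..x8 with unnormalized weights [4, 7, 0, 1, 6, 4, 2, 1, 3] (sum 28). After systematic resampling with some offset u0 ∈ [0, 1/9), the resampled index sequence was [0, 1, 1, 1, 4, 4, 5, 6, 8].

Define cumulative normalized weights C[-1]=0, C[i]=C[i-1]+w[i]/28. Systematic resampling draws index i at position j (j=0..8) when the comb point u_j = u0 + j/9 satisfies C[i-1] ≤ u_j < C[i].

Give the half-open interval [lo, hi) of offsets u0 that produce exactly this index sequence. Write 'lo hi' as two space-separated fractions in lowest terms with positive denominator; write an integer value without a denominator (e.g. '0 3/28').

C = [1/7, 11/28, 11/28, 3/7, 9/14, 11/14, 6/7, 25/28, 1]
j=0 picked index 0: u0 ∈ [0, 1/7)
j=1 picked index 1: u0 ∈ [2/63, 71/252)
j=2 picked index 1: u0 ∈ [-5/63, 43/252)
j=3 picked index 1: u0 ∈ [-4/21, 5/84)
j=4 picked index 4: u0 ∈ [-1/63, 25/126)
j=5 picked index 4: u0 ∈ [-8/63, 11/126)
j=6 picked index 5: u0 ∈ [-1/42, 5/42)
j=7 picked index 6: u0 ∈ [1/126, 5/63)
j=8 picked index 8: u0 ∈ [1/252, 1/9)
intersection: [2/63, 5/84)

2/63 5/84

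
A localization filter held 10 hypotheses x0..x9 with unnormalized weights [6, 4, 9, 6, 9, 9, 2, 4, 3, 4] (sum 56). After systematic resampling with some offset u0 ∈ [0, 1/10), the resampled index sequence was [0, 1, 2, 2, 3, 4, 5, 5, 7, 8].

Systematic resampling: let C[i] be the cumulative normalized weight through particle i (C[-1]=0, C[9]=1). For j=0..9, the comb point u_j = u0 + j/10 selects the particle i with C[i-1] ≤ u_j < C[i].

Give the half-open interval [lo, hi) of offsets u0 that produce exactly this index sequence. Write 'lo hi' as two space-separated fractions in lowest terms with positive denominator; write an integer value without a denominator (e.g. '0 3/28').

1/140 1/35

C = [3/28, 5/28, 19/56, 25/56, 17/28, 43/56, 45/56, 7/8, 13/14, 1]
j=0 picked index 0: u0 ∈ [0, 3/28)
j=1 picked index 1: u0 ∈ [1/140, 11/140)
j=2 picked index 2: u0 ∈ [-3/140, 39/280)
j=3 picked index 2: u0 ∈ [-17/140, 11/280)
j=4 picked index 3: u0 ∈ [-17/280, 13/280)
j=5 picked index 4: u0 ∈ [-3/56, 3/28)
j=6 picked index 5: u0 ∈ [1/140, 47/280)
j=7 picked index 5: u0 ∈ [-13/140, 19/280)
j=8 picked index 7: u0 ∈ [1/280, 3/40)
j=9 picked index 8: u0 ∈ [-1/40, 1/35)
intersection: [1/140, 1/35)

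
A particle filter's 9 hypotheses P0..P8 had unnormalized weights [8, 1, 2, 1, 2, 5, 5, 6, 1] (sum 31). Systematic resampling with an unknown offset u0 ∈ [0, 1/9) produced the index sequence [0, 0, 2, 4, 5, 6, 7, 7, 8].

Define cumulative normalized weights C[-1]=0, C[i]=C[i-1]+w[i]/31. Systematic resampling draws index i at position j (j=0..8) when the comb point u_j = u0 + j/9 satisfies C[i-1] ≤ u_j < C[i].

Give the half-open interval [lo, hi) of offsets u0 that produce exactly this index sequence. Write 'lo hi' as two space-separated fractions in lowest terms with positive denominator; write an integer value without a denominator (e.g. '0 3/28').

10/93 1/9

C = [8/31, 9/31, 11/31, 12/31, 14/31, 19/31, 24/31, 30/31, 1]
j=0 picked index 0: u0 ∈ [0, 8/31)
j=1 picked index 0: u0 ∈ [-1/9, 41/279)
j=2 picked index 2: u0 ∈ [19/279, 37/279)
j=3 picked index 4: u0 ∈ [5/93, 11/93)
j=4 picked index 5: u0 ∈ [2/279, 47/279)
j=5 picked index 6: u0 ∈ [16/279, 61/279)
j=6 picked index 7: u0 ∈ [10/93, 28/93)
j=7 picked index 7: u0 ∈ [-1/279, 53/279)
j=8 picked index 8: u0 ∈ [22/279, 1/9)
intersection: [10/93, 1/9)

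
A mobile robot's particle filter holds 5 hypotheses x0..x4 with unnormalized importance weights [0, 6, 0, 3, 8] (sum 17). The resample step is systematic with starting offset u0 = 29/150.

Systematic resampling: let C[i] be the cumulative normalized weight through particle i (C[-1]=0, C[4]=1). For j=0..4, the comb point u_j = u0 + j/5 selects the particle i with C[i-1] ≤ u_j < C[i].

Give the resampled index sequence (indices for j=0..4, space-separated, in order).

C = [0, 6/17, 6/17, 9/17, 1]
j=0: u_0=29/150 ∈ [0, 6/17) → index 1
j=1: u_1=59/150 ∈ [6/17, 9/17) → index 3
j=2: u_2=89/150 ∈ [9/17, 1) → index 4
j=3: u_3=119/150 ∈ [9/17, 1) → index 4
j=4: u_4=149/150 ∈ [9/17, 1) → index 4

1 3 4 4 4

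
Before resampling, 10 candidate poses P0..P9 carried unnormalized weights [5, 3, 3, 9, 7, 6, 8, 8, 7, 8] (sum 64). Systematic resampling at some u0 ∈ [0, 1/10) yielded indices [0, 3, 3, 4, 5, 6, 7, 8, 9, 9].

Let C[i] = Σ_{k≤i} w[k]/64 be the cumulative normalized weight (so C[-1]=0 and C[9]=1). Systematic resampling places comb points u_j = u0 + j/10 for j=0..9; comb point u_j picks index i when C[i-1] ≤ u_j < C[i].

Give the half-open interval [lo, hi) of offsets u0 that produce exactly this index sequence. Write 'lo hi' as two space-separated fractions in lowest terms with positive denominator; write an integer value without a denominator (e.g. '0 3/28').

C = [5/64, 1/8, 11/64, 5/16, 27/64, 33/64, 41/64, 49/64, 7/8, 1]
j=0 picked index 0: u0 ∈ [0, 5/64)
j=1 picked index 3: u0 ∈ [23/320, 17/80)
j=2 picked index 3: u0 ∈ [-9/320, 9/80)
j=3 picked index 4: u0 ∈ [1/80, 39/320)
j=4 picked index 5: u0 ∈ [7/320, 37/320)
j=5 picked index 6: u0 ∈ [1/64, 9/64)
j=6 picked index 7: u0 ∈ [13/320, 53/320)
j=7 picked index 8: u0 ∈ [21/320, 7/40)
j=8 picked index 9: u0 ∈ [3/40, 1/5)
j=9 picked index 9: u0 ∈ [-1/40, 1/10)
intersection: [3/40, 5/64)

3/40 5/64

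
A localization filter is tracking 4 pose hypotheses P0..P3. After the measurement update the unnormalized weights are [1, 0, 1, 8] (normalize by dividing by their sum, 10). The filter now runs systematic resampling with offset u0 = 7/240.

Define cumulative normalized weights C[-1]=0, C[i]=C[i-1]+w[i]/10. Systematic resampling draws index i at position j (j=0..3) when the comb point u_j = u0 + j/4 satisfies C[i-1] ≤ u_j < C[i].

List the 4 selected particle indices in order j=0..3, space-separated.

C = [1/10, 1/10, 1/5, 1]
j=0: u_0=7/240 ∈ [0, 1/10) → index 0
j=1: u_1=67/240 ∈ [1/5, 1) → index 3
j=2: u_2=127/240 ∈ [1/5, 1) → index 3
j=3: u_3=187/240 ∈ [1/5, 1) → index 3

0 3 3 3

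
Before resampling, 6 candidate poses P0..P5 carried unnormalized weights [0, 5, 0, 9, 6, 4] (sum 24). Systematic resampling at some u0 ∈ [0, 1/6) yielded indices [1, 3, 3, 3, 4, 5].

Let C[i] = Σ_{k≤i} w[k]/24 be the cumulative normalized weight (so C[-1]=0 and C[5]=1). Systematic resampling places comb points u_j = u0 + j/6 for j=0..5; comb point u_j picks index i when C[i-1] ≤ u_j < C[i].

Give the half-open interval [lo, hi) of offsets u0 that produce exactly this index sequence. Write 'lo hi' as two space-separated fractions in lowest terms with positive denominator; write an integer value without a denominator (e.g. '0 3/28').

C = [0, 5/24, 5/24, 7/12, 5/6, 1]
j=0 picked index 1: u0 ∈ [0, 5/24)
j=1 picked index 3: u0 ∈ [1/24, 5/12)
j=2 picked index 3: u0 ∈ [-1/8, 1/4)
j=3 picked index 3: u0 ∈ [-7/24, 1/12)
j=4 picked index 4: u0 ∈ [-1/12, 1/6)
j=5 picked index 5: u0 ∈ [0, 1/6)
intersection: [1/24, 1/12)

1/24 1/12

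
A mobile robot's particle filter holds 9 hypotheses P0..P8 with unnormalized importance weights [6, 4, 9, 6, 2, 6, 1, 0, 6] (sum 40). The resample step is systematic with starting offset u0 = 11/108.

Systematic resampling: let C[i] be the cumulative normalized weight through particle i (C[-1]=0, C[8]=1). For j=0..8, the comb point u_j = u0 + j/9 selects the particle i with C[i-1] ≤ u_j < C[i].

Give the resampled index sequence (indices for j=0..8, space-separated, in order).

C = [3/20, 1/4, 19/40, 5/8, 27/40, 33/40, 17/20, 17/20, 1]
j=0: u_0=11/108 ∈ [0, 3/20) → index 0
j=1: u_1=23/108 ∈ [3/20, 1/4) → index 1
j=2: u_2=35/108 ∈ [1/4, 19/40) → index 2
j=3: u_3=47/108 ∈ [1/4, 19/40) → index 2
j=4: u_4=59/108 ∈ [19/40, 5/8) → index 3
j=5: u_5=71/108 ∈ [5/8, 27/40) → index 4
j=6: u_6=83/108 ∈ [27/40, 33/40) → index 5
j=7: u_7=95/108 ∈ [17/20, 1) → index 8
j=8: u_8=107/108 ∈ [17/20, 1) → index 8

0 1 2 2 3 4 5 8 8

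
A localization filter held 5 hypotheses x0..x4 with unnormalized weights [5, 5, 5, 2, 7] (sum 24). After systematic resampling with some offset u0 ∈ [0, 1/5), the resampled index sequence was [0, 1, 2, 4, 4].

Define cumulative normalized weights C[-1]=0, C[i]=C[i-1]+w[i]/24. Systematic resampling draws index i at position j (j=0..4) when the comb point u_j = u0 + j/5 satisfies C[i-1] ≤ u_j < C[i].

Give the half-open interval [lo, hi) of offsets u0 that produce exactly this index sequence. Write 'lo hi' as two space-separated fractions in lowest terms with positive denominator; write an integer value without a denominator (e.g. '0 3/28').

C = [5/24, 5/12, 5/8, 17/24, 1]
j=0 picked index 0: u0 ∈ [0, 5/24)
j=1 picked index 1: u0 ∈ [1/120, 13/60)
j=2 picked index 2: u0 ∈ [1/60, 9/40)
j=3 picked index 4: u0 ∈ [13/120, 2/5)
j=4 picked index 4: u0 ∈ [-11/120, 1/5)
intersection: [13/120, 1/5)

13/120 1/5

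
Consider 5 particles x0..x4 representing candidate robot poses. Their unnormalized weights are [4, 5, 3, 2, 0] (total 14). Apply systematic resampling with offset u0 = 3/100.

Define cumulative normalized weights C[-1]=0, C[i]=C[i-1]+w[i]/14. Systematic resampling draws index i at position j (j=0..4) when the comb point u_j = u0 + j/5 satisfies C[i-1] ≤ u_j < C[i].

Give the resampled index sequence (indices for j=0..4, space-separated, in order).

C = [2/7, 9/14, 6/7, 1, 1]
j=0: u_0=3/100 ∈ [0, 2/7) → index 0
j=1: u_1=23/100 ∈ [0, 2/7) → index 0
j=2: u_2=43/100 ∈ [2/7, 9/14) → index 1
j=3: u_3=63/100 ∈ [2/7, 9/14) → index 1
j=4: u_4=83/100 ∈ [9/14, 6/7) → index 2

0 0 1 1 2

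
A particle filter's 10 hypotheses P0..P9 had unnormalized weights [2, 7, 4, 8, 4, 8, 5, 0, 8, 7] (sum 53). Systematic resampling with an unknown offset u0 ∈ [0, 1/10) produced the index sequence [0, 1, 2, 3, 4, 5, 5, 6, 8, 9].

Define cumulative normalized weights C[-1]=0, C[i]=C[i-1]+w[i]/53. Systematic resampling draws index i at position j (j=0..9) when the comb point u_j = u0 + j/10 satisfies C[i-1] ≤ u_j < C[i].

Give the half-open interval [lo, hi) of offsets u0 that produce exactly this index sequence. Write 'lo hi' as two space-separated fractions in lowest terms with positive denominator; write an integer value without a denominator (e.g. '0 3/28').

C = [2/53, 9/53, 13/53, 21/53, 25/53, 33/53, 38/53, 38/53, 46/53, 1]
j=0 picked index 0: u0 ∈ [0, 2/53)
j=1 picked index 1: u0 ∈ [-33/530, 37/530)
j=2 picked index 2: u0 ∈ [-8/265, 12/265)
j=3 picked index 3: u0 ∈ [-29/530, 51/530)
j=4 picked index 4: u0 ∈ [-1/265, 19/265)
j=5 picked index 5: u0 ∈ [-3/106, 13/106)
j=6 picked index 5: u0 ∈ [-34/265, 6/265)
j=7 picked index 6: u0 ∈ [-41/530, 9/530)
j=8 picked index 8: u0 ∈ [-22/265, 18/265)
j=9 picked index 9: u0 ∈ [-17/530, 1/10)
intersection: [0, 9/530)

0 9/530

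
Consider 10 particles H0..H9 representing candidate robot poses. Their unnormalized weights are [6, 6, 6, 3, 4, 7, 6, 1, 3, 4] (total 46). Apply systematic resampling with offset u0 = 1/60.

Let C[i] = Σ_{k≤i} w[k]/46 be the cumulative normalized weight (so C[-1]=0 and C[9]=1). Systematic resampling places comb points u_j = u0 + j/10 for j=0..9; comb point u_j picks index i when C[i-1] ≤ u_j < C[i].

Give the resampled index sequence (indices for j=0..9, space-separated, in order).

C = [3/23, 6/23, 9/23, 21/46, 25/46, 16/23, 19/23, 39/46, 21/23, 1]
j=0: u_0=1/60 ∈ [0, 3/23) → index 0
j=1: u_1=7/60 ∈ [0, 3/23) → index 0
j=2: u_2=13/60 ∈ [3/23, 6/23) → index 1
j=3: u_3=19/60 ∈ [6/23, 9/23) → index 2
j=4: u_4=5/12 ∈ [9/23, 21/46) → index 3
j=5: u_5=31/60 ∈ [21/46, 25/46) → index 4
j=6: u_6=37/60 ∈ [25/46, 16/23) → index 5
j=7: u_7=43/60 ∈ [16/23, 19/23) → index 6
j=8: u_8=49/60 ∈ [16/23, 19/23) → index 6
j=9: u_9=11/12 ∈ [21/23, 1) → index 9

0 0 1 2 3 4 5 6 6 9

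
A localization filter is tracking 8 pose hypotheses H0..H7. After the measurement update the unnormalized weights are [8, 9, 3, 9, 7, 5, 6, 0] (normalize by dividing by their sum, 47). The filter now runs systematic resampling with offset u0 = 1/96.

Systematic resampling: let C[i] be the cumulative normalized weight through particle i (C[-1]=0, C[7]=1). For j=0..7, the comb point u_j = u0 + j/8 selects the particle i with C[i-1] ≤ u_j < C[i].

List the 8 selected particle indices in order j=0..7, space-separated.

0 0 1 2 3 4 4 6

C = [8/47, 17/47, 20/47, 29/47, 36/47, 41/47, 1, 1]
j=0: u_0=1/96 ∈ [0, 8/47) → index 0
j=1: u_1=13/96 ∈ [0, 8/47) → index 0
j=2: u_2=25/96 ∈ [8/47, 17/47) → index 1
j=3: u_3=37/96 ∈ [17/47, 20/47) → index 2
j=4: u_4=49/96 ∈ [20/47, 29/47) → index 3
j=5: u_5=61/96 ∈ [29/47, 36/47) → index 4
j=6: u_6=73/96 ∈ [29/47, 36/47) → index 4
j=7: u_7=85/96 ∈ [41/47, 1) → index 6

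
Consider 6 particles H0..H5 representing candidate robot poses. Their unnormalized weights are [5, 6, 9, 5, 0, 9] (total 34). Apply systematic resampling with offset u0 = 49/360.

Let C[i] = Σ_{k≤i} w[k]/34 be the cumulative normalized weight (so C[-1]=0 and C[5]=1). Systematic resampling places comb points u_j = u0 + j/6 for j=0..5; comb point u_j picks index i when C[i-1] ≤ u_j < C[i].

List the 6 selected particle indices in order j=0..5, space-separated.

0 1 2 3 5 5

C = [5/34, 11/34, 10/17, 25/34, 25/34, 1]
j=0: u_0=49/360 ∈ [0, 5/34) → index 0
j=1: u_1=109/360 ∈ [5/34, 11/34) → index 1
j=2: u_2=169/360 ∈ [11/34, 10/17) → index 2
j=3: u_3=229/360 ∈ [10/17, 25/34) → index 3
j=4: u_4=289/360 ∈ [25/34, 1) → index 5
j=5: u_5=349/360 ∈ [25/34, 1) → index 5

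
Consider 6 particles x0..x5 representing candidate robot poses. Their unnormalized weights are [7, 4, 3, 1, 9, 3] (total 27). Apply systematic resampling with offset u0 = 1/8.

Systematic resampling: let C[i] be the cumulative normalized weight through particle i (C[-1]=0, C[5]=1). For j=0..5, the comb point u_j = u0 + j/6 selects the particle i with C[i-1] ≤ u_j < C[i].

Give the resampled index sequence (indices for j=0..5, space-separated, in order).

0 1 2 4 4 5

C = [7/27, 11/27, 14/27, 5/9, 8/9, 1]
j=0: u_0=1/8 ∈ [0, 7/27) → index 0
j=1: u_1=7/24 ∈ [7/27, 11/27) → index 1
j=2: u_2=11/24 ∈ [11/27, 14/27) → index 2
j=3: u_3=5/8 ∈ [5/9, 8/9) → index 4
j=4: u_4=19/24 ∈ [5/9, 8/9) → index 4
j=5: u_5=23/24 ∈ [8/9, 1) → index 5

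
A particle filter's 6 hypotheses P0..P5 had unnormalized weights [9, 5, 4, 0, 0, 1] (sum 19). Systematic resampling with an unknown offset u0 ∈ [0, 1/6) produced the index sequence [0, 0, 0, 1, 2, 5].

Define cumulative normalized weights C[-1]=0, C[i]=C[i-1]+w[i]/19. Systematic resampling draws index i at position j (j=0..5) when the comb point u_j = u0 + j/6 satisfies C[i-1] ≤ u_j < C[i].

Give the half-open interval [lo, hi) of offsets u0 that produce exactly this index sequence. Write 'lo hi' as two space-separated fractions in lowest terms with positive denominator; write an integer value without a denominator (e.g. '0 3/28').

C = [9/19, 14/19, 18/19, 18/19, 18/19, 1]
j=0 picked index 0: u0 ∈ [0, 9/19)
j=1 picked index 0: u0 ∈ [-1/6, 35/114)
j=2 picked index 0: u0 ∈ [-1/3, 8/57)
j=3 picked index 1: u0 ∈ [-1/38, 9/38)
j=4 picked index 2: u0 ∈ [4/57, 16/57)
j=5 picked index 5: u0 ∈ [13/114, 1/6)
intersection: [13/114, 8/57)

13/114 8/57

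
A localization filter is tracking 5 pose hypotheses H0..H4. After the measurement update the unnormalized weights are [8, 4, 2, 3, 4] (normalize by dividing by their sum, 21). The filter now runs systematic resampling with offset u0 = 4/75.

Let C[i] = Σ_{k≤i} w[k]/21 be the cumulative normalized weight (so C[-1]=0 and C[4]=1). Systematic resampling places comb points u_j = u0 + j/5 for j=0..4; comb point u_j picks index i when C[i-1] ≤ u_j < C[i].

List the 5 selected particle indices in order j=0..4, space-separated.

C = [8/21, 4/7, 2/3, 17/21, 1]
j=0: u_0=4/75 ∈ [0, 8/21) → index 0
j=1: u_1=19/75 ∈ [0, 8/21) → index 0
j=2: u_2=34/75 ∈ [8/21, 4/7) → index 1
j=3: u_3=49/75 ∈ [4/7, 2/3) → index 2
j=4: u_4=64/75 ∈ [17/21, 1) → index 4

0 0 1 2 4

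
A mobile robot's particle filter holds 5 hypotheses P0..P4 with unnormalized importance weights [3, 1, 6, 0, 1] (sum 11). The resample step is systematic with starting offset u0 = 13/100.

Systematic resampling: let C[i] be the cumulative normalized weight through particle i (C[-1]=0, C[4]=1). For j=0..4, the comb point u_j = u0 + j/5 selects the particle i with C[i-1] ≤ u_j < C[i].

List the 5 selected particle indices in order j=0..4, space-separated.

C = [3/11, 4/11, 10/11, 10/11, 1]
j=0: u_0=13/100 ∈ [0, 3/11) → index 0
j=1: u_1=33/100 ∈ [3/11, 4/11) → index 1
j=2: u_2=53/100 ∈ [4/11, 10/11) → index 2
j=3: u_3=73/100 ∈ [4/11, 10/11) → index 2
j=4: u_4=93/100 ∈ [10/11, 1) → index 4

0 1 2 2 4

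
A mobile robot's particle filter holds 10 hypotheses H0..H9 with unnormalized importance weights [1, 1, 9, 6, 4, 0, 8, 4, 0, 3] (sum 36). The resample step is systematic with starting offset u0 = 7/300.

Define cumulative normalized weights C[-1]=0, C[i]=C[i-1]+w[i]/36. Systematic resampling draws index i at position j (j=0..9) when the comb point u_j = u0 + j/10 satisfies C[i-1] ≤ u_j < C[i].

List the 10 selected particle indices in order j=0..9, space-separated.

C = [1/36, 1/18, 11/36, 17/36, 7/12, 7/12, 29/36, 11/12, 11/12, 1]
j=0: u_0=7/300 ∈ [0, 1/36) → index 0
j=1: u_1=37/300 ∈ [1/18, 11/36) → index 2
j=2: u_2=67/300 ∈ [1/18, 11/36) → index 2
j=3: u_3=97/300 ∈ [11/36, 17/36) → index 3
j=4: u_4=127/300 ∈ [11/36, 17/36) → index 3
j=5: u_5=157/300 ∈ [17/36, 7/12) → index 4
j=6: u_6=187/300 ∈ [7/12, 29/36) → index 6
j=7: u_7=217/300 ∈ [7/12, 29/36) → index 6
j=8: u_8=247/300 ∈ [29/36, 11/12) → index 7
j=9: u_9=277/300 ∈ [11/12, 1) → index 9

0 2 2 3 3 4 6 6 7 9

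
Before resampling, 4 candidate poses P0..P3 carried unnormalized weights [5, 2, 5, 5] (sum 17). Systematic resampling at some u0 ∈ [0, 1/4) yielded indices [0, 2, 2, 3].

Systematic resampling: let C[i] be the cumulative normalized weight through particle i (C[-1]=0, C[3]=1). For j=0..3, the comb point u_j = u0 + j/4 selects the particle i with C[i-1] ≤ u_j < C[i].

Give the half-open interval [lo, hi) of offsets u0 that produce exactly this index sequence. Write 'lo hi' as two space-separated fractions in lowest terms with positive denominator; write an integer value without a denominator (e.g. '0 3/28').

11/68 7/34

C = [5/17, 7/17, 12/17, 1]
j=0 picked index 0: u0 ∈ [0, 5/17)
j=1 picked index 2: u0 ∈ [11/68, 31/68)
j=2 picked index 2: u0 ∈ [-3/34, 7/34)
j=3 picked index 3: u0 ∈ [-3/68, 1/4)
intersection: [11/68, 7/34)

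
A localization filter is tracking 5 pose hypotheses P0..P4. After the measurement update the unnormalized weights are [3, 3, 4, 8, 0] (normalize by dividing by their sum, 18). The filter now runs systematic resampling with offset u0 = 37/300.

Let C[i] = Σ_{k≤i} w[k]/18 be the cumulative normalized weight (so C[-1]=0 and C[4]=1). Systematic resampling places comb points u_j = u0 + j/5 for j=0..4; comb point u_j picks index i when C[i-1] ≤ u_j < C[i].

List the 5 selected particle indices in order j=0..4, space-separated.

C = [1/6, 1/3, 5/9, 1, 1]
j=0: u_0=37/300 ∈ [0, 1/6) → index 0
j=1: u_1=97/300 ∈ [1/6, 1/3) → index 1
j=2: u_2=157/300 ∈ [1/3, 5/9) → index 2
j=3: u_3=217/300 ∈ [5/9, 1) → index 3
j=4: u_4=277/300 ∈ [5/9, 1) → index 3

0 1 2 3 3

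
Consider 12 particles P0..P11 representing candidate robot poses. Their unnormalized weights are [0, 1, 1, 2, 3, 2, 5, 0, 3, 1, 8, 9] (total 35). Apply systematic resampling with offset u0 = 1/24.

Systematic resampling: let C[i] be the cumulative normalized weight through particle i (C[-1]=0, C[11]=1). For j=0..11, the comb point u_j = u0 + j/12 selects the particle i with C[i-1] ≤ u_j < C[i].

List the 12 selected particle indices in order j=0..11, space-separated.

C = [0, 1/35, 2/35, 4/35, 1/5, 9/35, 2/5, 2/5, 17/35, 18/35, 26/35, 1]
j=0: u_0=1/24 ∈ [1/35, 2/35) → index 2
j=1: u_1=1/8 ∈ [4/35, 1/5) → index 4
j=2: u_2=5/24 ∈ [1/5, 9/35) → index 5
j=3: u_3=7/24 ∈ [9/35, 2/5) → index 6
j=4: u_4=3/8 ∈ [9/35, 2/5) → index 6
j=5: u_5=11/24 ∈ [2/5, 17/35) → index 8
j=6: u_6=13/24 ∈ [18/35, 26/35) → index 10
j=7: u_7=5/8 ∈ [18/35, 26/35) → index 10
j=8: u_8=17/24 ∈ [18/35, 26/35) → index 10
j=9: u_9=19/24 ∈ [26/35, 1) → index 11
j=10: u_10=7/8 ∈ [26/35, 1) → index 11
j=11: u_11=23/24 ∈ [26/35, 1) → index 11

2 4 5 6 6 8 10 10 10 11 11 11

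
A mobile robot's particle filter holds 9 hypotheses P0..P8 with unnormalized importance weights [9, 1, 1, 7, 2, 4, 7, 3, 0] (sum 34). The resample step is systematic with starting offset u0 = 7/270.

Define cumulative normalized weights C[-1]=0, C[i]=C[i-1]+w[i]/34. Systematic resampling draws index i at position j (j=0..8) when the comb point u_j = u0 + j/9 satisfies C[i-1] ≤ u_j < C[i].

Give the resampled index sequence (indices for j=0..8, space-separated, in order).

C = [9/34, 5/17, 11/34, 9/17, 10/17, 12/17, 31/34, 1, 1]
j=0: u_0=7/270 ∈ [0, 9/34) → index 0
j=1: u_1=37/270 ∈ [0, 9/34) → index 0
j=2: u_2=67/270 ∈ [0, 9/34) → index 0
j=3: u_3=97/270 ∈ [11/34, 9/17) → index 3
j=4: u_4=127/270 ∈ [11/34, 9/17) → index 3
j=5: u_5=157/270 ∈ [9/17, 10/17) → index 4
j=6: u_6=187/270 ∈ [10/17, 12/17) → index 5
j=7: u_7=217/270 ∈ [12/17, 31/34) → index 6
j=8: u_8=247/270 ∈ [31/34, 1) → index 7

0 0 0 3 3 4 5 6 7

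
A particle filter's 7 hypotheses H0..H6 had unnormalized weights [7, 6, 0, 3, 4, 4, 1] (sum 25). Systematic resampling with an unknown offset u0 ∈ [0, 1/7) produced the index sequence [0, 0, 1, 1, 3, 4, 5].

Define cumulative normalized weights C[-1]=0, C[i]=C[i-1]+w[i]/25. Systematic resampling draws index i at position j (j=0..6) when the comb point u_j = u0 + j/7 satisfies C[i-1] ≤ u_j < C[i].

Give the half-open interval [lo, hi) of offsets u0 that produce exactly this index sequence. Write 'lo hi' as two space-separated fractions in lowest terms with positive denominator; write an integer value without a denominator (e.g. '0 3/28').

C = [7/25, 13/25, 13/25, 16/25, 4/5, 24/25, 1]
j=0 picked index 0: u0 ∈ [0, 7/25)
j=1 picked index 0: u0 ∈ [-1/7, 24/175)
j=2 picked index 1: u0 ∈ [-1/175, 41/175)
j=3 picked index 1: u0 ∈ [-26/175, 16/175)
j=4 picked index 3: u0 ∈ [-9/175, 12/175)
j=5 picked index 4: u0 ∈ [-13/175, 3/35)
j=6 picked index 5: u0 ∈ [-2/35, 18/175)
intersection: [0, 12/175)

0 12/175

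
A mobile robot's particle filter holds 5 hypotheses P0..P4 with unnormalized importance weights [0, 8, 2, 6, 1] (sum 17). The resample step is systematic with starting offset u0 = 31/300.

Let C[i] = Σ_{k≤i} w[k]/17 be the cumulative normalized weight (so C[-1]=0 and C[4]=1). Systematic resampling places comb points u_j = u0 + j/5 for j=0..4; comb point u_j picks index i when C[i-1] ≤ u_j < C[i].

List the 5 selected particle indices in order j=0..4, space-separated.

1 1 2 3 3

C = [0, 8/17, 10/17, 16/17, 1]
j=0: u_0=31/300 ∈ [0, 8/17) → index 1
j=1: u_1=91/300 ∈ [0, 8/17) → index 1
j=2: u_2=151/300 ∈ [8/17, 10/17) → index 2
j=3: u_3=211/300 ∈ [10/17, 16/17) → index 3
j=4: u_4=271/300 ∈ [10/17, 16/17) → index 3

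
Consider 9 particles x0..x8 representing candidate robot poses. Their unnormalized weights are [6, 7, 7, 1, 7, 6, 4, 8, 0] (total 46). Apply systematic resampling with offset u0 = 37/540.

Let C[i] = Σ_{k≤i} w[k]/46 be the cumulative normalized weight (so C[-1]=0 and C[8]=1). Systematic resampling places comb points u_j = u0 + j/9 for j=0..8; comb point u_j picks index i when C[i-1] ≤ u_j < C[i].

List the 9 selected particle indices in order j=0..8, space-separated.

0 1 2 2 4 5 5 7 7

C = [3/23, 13/46, 10/23, 21/46, 14/23, 17/23, 19/23, 1, 1]
j=0: u_0=37/540 ∈ [0, 3/23) → index 0
j=1: u_1=97/540 ∈ [3/23, 13/46) → index 1
j=2: u_2=157/540 ∈ [13/46, 10/23) → index 2
j=3: u_3=217/540 ∈ [13/46, 10/23) → index 2
j=4: u_4=277/540 ∈ [21/46, 14/23) → index 4
j=5: u_5=337/540 ∈ [14/23, 17/23) → index 5
j=6: u_6=397/540 ∈ [14/23, 17/23) → index 5
j=7: u_7=457/540 ∈ [19/23, 1) → index 7
j=8: u_8=517/540 ∈ [19/23, 1) → index 7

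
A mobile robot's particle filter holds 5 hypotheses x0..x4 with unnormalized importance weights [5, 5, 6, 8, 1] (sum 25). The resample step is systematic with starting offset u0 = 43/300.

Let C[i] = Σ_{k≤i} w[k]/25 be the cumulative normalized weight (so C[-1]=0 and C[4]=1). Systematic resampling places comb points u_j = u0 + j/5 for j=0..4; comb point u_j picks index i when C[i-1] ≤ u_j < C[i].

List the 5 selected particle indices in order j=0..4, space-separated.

0 1 2 3 3

C = [1/5, 2/5, 16/25, 24/25, 1]
j=0: u_0=43/300 ∈ [0, 1/5) → index 0
j=1: u_1=103/300 ∈ [1/5, 2/5) → index 1
j=2: u_2=163/300 ∈ [2/5, 16/25) → index 2
j=3: u_3=223/300 ∈ [16/25, 24/25) → index 3
j=4: u_4=283/300 ∈ [16/25, 24/25) → index 3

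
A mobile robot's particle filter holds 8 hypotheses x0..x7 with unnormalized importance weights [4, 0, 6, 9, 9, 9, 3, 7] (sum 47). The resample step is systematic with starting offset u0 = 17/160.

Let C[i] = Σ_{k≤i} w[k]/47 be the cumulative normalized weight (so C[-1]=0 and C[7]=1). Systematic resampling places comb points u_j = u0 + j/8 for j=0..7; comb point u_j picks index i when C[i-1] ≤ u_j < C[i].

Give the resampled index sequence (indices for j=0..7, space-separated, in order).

C = [4/47, 4/47, 10/47, 19/47, 28/47, 37/47, 40/47, 1]
j=0: u_0=17/160 ∈ [4/47, 10/47) → index 2
j=1: u_1=37/160 ∈ [10/47, 19/47) → index 3
j=2: u_2=57/160 ∈ [10/47, 19/47) → index 3
j=3: u_3=77/160 ∈ [19/47, 28/47) → index 4
j=4: u_4=97/160 ∈ [28/47, 37/47) → index 5
j=5: u_5=117/160 ∈ [28/47, 37/47) → index 5
j=6: u_6=137/160 ∈ [40/47, 1) → index 7
j=7: u_7=157/160 ∈ [40/47, 1) → index 7

2 3 3 4 5 5 7 7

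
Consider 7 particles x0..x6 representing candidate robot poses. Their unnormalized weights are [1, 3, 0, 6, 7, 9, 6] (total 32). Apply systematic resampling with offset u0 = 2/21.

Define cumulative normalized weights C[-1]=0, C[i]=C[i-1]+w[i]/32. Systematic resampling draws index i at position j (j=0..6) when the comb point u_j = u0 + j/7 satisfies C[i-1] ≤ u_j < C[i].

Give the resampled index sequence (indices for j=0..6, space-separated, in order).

C = [1/32, 1/8, 1/8, 5/16, 17/32, 13/16, 1]
j=0: u_0=2/21 ∈ [1/32, 1/8) → index 1
j=1: u_1=5/21 ∈ [1/8, 5/16) → index 3
j=2: u_2=8/21 ∈ [5/16, 17/32) → index 4
j=3: u_3=11/21 ∈ [5/16, 17/32) → index 4
j=4: u_4=2/3 ∈ [17/32, 13/16) → index 5
j=5: u_5=17/21 ∈ [17/32, 13/16) → index 5
j=6: u_6=20/21 ∈ [13/16, 1) → index 6

1 3 4 4 5 5 6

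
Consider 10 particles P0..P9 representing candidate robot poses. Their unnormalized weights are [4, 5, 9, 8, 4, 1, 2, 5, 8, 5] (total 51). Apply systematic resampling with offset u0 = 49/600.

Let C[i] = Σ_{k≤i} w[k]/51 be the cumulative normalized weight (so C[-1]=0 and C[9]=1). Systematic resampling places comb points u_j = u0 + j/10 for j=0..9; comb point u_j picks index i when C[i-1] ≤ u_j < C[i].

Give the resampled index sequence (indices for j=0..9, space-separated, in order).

C = [4/51, 3/17, 6/17, 26/51, 10/17, 31/51, 11/17, 38/51, 46/51, 1]
j=0: u_0=49/600 ∈ [4/51, 3/17) → index 1
j=1: u_1=109/600 ∈ [3/17, 6/17) → index 2
j=2: u_2=169/600 ∈ [3/17, 6/17) → index 2
j=3: u_3=229/600 ∈ [6/17, 26/51) → index 3
j=4: u_4=289/600 ∈ [6/17, 26/51) → index 3
j=5: u_5=349/600 ∈ [26/51, 10/17) → index 4
j=6: u_6=409/600 ∈ [11/17, 38/51) → index 7
j=7: u_7=469/600 ∈ [38/51, 46/51) → index 8
j=8: u_8=529/600 ∈ [38/51, 46/51) → index 8
j=9: u_9=589/600 ∈ [46/51, 1) → index 9

1 2 2 3 3 4 7 8 8 9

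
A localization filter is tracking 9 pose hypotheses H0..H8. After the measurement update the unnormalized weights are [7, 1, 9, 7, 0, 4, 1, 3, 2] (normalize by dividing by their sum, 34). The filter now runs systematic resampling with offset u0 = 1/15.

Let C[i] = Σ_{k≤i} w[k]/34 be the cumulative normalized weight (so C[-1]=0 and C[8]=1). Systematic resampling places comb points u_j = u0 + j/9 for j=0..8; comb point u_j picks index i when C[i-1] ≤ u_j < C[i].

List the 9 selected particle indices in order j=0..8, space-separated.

0 0 2 2 3 3 5 6 8

C = [7/34, 4/17, 1/2, 12/17, 12/17, 14/17, 29/34, 16/17, 1]
j=0: u_0=1/15 ∈ [0, 7/34) → index 0
j=1: u_1=8/45 ∈ [0, 7/34) → index 0
j=2: u_2=13/45 ∈ [4/17, 1/2) → index 2
j=3: u_3=2/5 ∈ [4/17, 1/2) → index 2
j=4: u_4=23/45 ∈ [1/2, 12/17) → index 3
j=5: u_5=28/45 ∈ [1/2, 12/17) → index 3
j=6: u_6=11/15 ∈ [12/17, 14/17) → index 5
j=7: u_7=38/45 ∈ [14/17, 29/34) → index 6
j=8: u_8=43/45 ∈ [16/17, 1) → index 8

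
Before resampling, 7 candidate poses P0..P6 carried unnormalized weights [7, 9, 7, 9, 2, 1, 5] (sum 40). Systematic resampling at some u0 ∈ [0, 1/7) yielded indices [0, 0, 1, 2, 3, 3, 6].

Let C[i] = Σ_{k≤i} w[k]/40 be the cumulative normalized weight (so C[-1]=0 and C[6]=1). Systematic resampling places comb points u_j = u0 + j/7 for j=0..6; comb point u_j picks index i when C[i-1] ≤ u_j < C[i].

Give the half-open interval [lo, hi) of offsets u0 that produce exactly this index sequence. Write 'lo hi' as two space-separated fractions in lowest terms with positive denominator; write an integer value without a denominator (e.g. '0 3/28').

1/56 9/280

C = [7/40, 2/5, 23/40, 4/5, 17/20, 7/8, 1]
j=0 picked index 0: u0 ∈ [0, 7/40)
j=1 picked index 0: u0 ∈ [-1/7, 9/280)
j=2 picked index 1: u0 ∈ [-31/280, 4/35)
j=3 picked index 2: u0 ∈ [-1/35, 41/280)
j=4 picked index 3: u0 ∈ [1/280, 8/35)
j=5 picked index 3: u0 ∈ [-39/280, 3/35)
j=6 picked index 6: u0 ∈ [1/56, 1/7)
intersection: [1/56, 9/280)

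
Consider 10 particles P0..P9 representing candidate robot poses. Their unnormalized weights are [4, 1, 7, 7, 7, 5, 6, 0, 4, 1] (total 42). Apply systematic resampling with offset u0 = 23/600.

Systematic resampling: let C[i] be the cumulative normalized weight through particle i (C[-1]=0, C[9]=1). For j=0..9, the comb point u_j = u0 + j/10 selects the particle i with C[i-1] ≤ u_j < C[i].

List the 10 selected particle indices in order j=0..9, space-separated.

0 2 2 3 3 4 5 6 6 8

C = [2/21, 5/42, 2/7, 19/42, 13/21, 31/42, 37/42, 37/42, 41/42, 1]
j=0: u_0=23/600 ∈ [0, 2/21) → index 0
j=1: u_1=83/600 ∈ [5/42, 2/7) → index 2
j=2: u_2=143/600 ∈ [5/42, 2/7) → index 2
j=3: u_3=203/600 ∈ [2/7, 19/42) → index 3
j=4: u_4=263/600 ∈ [2/7, 19/42) → index 3
j=5: u_5=323/600 ∈ [19/42, 13/21) → index 4
j=6: u_6=383/600 ∈ [13/21, 31/42) → index 5
j=7: u_7=443/600 ∈ [31/42, 37/42) → index 6
j=8: u_8=503/600 ∈ [31/42, 37/42) → index 6
j=9: u_9=563/600 ∈ [37/42, 41/42) → index 8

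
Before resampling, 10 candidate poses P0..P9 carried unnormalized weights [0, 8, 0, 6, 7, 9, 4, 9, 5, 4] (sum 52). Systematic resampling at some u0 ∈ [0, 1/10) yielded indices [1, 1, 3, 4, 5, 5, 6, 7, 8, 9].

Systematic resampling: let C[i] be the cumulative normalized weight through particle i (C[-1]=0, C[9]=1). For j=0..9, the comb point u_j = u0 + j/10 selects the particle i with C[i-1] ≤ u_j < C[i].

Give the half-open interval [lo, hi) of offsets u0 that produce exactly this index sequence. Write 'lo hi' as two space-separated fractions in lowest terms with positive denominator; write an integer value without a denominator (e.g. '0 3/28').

7/260 7/130

C = [0, 2/13, 2/13, 7/26, 21/52, 15/26, 17/26, 43/52, 12/13, 1]
j=0 picked index 1: u0 ∈ [0, 2/13)
j=1 picked index 1: u0 ∈ [-1/10, 7/130)
j=2 picked index 3: u0 ∈ [-3/65, 9/130)
j=3 picked index 4: u0 ∈ [-2/65, 27/260)
j=4 picked index 5: u0 ∈ [1/260, 23/130)
j=5 picked index 5: u0 ∈ [-5/52, 1/13)
j=6 picked index 6: u0 ∈ [-3/130, 7/130)
j=7 picked index 7: u0 ∈ [-3/65, 33/260)
j=8 picked index 8: u0 ∈ [7/260, 8/65)
j=9 picked index 9: u0 ∈ [3/130, 1/10)
intersection: [7/260, 7/130)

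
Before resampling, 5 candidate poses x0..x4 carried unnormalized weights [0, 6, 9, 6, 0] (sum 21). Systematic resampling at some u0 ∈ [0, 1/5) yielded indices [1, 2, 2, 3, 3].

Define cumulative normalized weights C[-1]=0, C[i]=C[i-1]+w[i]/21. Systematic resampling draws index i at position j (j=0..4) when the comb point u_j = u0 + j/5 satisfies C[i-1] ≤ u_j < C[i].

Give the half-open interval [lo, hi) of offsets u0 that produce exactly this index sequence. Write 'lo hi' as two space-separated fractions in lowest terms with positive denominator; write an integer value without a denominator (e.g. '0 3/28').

C = [0, 2/7, 5/7, 1, 1]
j=0 picked index 1: u0 ∈ [0, 2/7)
j=1 picked index 2: u0 ∈ [3/35, 18/35)
j=2 picked index 2: u0 ∈ [-4/35, 11/35)
j=3 picked index 3: u0 ∈ [4/35, 2/5)
j=4 picked index 3: u0 ∈ [-3/35, 1/5)
intersection: [4/35, 1/5)

4/35 1/5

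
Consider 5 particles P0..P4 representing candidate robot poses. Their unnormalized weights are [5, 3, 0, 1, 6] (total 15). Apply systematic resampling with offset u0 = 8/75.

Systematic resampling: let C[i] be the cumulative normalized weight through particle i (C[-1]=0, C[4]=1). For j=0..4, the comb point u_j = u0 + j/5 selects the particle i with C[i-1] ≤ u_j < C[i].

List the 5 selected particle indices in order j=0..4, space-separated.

0 0 1 4 4

C = [1/3, 8/15, 8/15, 3/5, 1]
j=0: u_0=8/75 ∈ [0, 1/3) → index 0
j=1: u_1=23/75 ∈ [0, 1/3) → index 0
j=2: u_2=38/75 ∈ [1/3, 8/15) → index 1
j=3: u_3=53/75 ∈ [3/5, 1) → index 4
j=4: u_4=68/75 ∈ [3/5, 1) → index 4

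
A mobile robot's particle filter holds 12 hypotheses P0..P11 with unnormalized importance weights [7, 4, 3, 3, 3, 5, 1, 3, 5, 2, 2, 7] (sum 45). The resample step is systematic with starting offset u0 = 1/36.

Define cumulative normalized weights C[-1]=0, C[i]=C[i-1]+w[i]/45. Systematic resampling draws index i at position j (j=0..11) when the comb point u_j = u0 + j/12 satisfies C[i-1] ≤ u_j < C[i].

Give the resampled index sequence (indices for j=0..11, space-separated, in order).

0 0 1 2 3 5 5 7 8 9 11 11

C = [7/45, 11/45, 14/45, 17/45, 4/9, 5/9, 26/45, 29/45, 34/45, 4/5, 38/45, 1]
j=0: u_0=1/36 ∈ [0, 7/45) → index 0
j=1: u_1=1/9 ∈ [0, 7/45) → index 0
j=2: u_2=7/36 ∈ [7/45, 11/45) → index 1
j=3: u_3=5/18 ∈ [11/45, 14/45) → index 2
j=4: u_4=13/36 ∈ [14/45, 17/45) → index 3
j=5: u_5=4/9 ∈ [4/9, 5/9) → index 5
j=6: u_6=19/36 ∈ [4/9, 5/9) → index 5
j=7: u_7=11/18 ∈ [26/45, 29/45) → index 7
j=8: u_8=25/36 ∈ [29/45, 34/45) → index 8
j=9: u_9=7/9 ∈ [34/45, 4/5) → index 9
j=10: u_10=31/36 ∈ [38/45, 1) → index 11
j=11: u_11=17/18 ∈ [38/45, 1) → index 11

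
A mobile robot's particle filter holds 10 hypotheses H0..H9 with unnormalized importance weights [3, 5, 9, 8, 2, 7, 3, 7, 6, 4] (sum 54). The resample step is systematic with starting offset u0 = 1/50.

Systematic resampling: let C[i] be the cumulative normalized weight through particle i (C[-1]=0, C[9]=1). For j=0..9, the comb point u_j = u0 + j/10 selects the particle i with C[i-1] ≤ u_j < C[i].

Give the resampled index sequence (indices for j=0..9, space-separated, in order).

0 1 2 3 3 5 5 7 8 8

C = [1/18, 4/27, 17/54, 25/54, 1/2, 17/27, 37/54, 22/27, 25/27, 1]
j=0: u_0=1/50 ∈ [0, 1/18) → index 0
j=1: u_1=3/25 ∈ [1/18, 4/27) → index 1
j=2: u_2=11/50 ∈ [4/27, 17/54) → index 2
j=3: u_3=8/25 ∈ [17/54, 25/54) → index 3
j=4: u_4=21/50 ∈ [17/54, 25/54) → index 3
j=5: u_5=13/25 ∈ [1/2, 17/27) → index 5
j=6: u_6=31/50 ∈ [1/2, 17/27) → index 5
j=7: u_7=18/25 ∈ [37/54, 22/27) → index 7
j=8: u_8=41/50 ∈ [22/27, 25/27) → index 8
j=9: u_9=23/25 ∈ [22/27, 25/27) → index 8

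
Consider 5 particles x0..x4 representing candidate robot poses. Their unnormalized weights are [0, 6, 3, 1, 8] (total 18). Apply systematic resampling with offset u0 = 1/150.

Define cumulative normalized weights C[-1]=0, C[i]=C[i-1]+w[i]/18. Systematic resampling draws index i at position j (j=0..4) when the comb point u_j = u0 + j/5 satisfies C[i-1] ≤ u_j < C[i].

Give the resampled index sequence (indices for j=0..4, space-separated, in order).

C = [0, 1/3, 1/2, 5/9, 1]
j=0: u_0=1/150 ∈ [0, 1/3) → index 1
j=1: u_1=31/150 ∈ [0, 1/3) → index 1
j=2: u_2=61/150 ∈ [1/3, 1/2) → index 2
j=3: u_3=91/150 ∈ [5/9, 1) → index 4
j=4: u_4=121/150 ∈ [5/9, 1) → index 4

1 1 2 4 4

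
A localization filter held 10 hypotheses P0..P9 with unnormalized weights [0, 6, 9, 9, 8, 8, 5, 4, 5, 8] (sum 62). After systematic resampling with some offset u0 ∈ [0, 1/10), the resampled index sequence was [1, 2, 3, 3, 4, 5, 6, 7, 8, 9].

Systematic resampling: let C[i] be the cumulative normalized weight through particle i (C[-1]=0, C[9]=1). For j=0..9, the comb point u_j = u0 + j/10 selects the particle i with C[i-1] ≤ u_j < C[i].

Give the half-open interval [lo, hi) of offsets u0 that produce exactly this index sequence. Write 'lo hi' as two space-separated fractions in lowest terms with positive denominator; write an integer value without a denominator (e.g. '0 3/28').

C = [0, 3/31, 15/62, 12/31, 16/31, 20/31, 45/62, 49/62, 27/31, 1]
j=0 picked index 1: u0 ∈ [0, 3/31)
j=1 picked index 2: u0 ∈ [-1/310, 22/155)
j=2 picked index 3: u0 ∈ [13/310, 29/155)
j=3 picked index 3: u0 ∈ [-9/155, 27/310)
j=4 picked index 4: u0 ∈ [-2/155, 18/155)
j=5 picked index 5: u0 ∈ [1/62, 9/62)
j=6 picked index 6: u0 ∈ [7/155, 39/310)
j=7 picked index 7: u0 ∈ [4/155, 14/155)
j=8 picked index 8: u0 ∈ [-3/310, 11/155)
j=9 picked index 9: u0 ∈ [-9/310, 1/10)
intersection: [7/155, 11/155)

7/155 11/155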